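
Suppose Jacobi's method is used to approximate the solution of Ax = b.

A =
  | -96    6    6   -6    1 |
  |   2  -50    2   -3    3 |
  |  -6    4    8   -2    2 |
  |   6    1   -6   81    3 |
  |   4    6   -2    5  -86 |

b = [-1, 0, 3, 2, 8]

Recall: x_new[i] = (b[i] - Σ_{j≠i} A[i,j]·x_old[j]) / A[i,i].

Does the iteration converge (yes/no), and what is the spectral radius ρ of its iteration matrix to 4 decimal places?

yes, ρ = 0.2440

Split A = D + L + U, D = diag(-96, -50, 8, 81, -86).
Jacobi T = -D⁻¹(L+U): T[2,0] = -(-6)/(8) = +0.7500; T[2,2] = 0.
  T[0,:] = [+0.0000, +0.0625, +0.0625, -0.0625, +0.0104]
  T[1,:] = [+0.0400, +0.0000, +0.0400, -0.0600, +0.0600]
  T[2,:] = [+0.7500, -0.5000, +0.0000, +0.2500, -0.2500]
  T[3,:] = [-0.0741, -0.0123, +0.0741, +0.0000, -0.0370]
  T[4,:] = [+0.0465, +0.0698, -0.0233, +0.0581, +0.0000]
|roots of det(T-λI)|: 0.2440, 0.1531, 0.1531, 0.1182, 0.0568.
ρ = 0.2440; 0.2440 < 1 ⇒ converges.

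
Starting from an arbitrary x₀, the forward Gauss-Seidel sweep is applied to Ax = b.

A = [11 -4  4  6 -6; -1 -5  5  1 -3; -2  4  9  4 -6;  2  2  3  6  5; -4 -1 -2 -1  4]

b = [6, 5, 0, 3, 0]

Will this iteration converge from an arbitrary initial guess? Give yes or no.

Split A = D + L + U, D = diag(11, -5, 9, 6, 4).
GS T = -(D+L)⁻¹U: row 0 first, T[0,1] = -(-4)/(11) = +0.3636; later rows by forward substitution.
  T[0,:] = [+0.0000  +0.3636  -0.3636  -0.5455  +0.5455]
  T[1,:] = [+0.0000  -0.0727  +1.0727  +0.3091  -0.7091]
  T[2,:] = [+0.0000  +0.1131  -0.5576  -0.7030  +1.1030]
  T[3,:] = [+0.0000  -0.1535  +0.0424  +0.4303  -1.3303]
  T[4,:] = [+0.0000  +0.3636  -0.3636  -0.7121  +0.5871]
|roots of det(T-λI)|: 1.2717, 0.4991, 0.4991, 0.4252, 0.0000.
ρ(T) = max|λ| = 1.2717; 1.2717 > 1, so it fails to converge.

no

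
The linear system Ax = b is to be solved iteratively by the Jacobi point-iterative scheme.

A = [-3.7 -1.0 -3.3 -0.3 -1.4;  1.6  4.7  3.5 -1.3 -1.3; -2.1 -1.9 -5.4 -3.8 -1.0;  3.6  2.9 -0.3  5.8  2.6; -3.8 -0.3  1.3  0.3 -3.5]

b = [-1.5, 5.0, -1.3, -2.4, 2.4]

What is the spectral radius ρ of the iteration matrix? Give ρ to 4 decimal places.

1.2906

Diagonal D = diag(-3.7, 4.7, -5.4, 5.8, -3.5); L, U strict lower/upper.
Jacobi T = -D⁻¹(L+U): T[3,4] = -(2.6)/(5.8) = -0.4483; T[3,3] = 0.
  T[0,:] = [+0.0000  -0.2703  -0.8919  -0.0811  -0.3784]
  T[1,:] = [-0.3404  +0.0000  -0.7447  +0.2766  +0.2766]
  T[2,:] = [-0.3889  -0.3519  +0.0000  -0.7037  -0.1852]
  T[3,:] = [-0.6207  -0.5000  +0.0517  +0.0000  -0.4483]
  T[4,:] = [-1.0857  -0.0857  +0.3714  +0.0857  +0.0000]
eigenvalue magnitudes: 1.2906, 0.8122, 0.7460, 0.7460, 0.2002.
ρ(T) = max|λ| = 1.2906; 1.2906 > 1: divergent.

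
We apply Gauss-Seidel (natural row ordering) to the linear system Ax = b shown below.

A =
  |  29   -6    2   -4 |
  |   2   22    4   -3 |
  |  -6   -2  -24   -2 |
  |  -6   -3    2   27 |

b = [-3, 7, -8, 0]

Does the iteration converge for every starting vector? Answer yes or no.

Diagonal D = diag(29, 22, -24, 27); L, U strict lower/upper.
Gauss-Seidel: T = -(D+L)⁻¹U, row 0 first, T[0,1] = -(-6)/(29) = +0.2069; later rows by forward substitution.
  T[0,:] = [+0.0000  +0.2069  -0.0690  +0.1379]
  T[1,:] = [+0.0000  -0.0188  -0.1755  +0.1238]
  T[2,:] = [+0.0000  -0.0502  +0.0319  -0.1281]
  T[3,:] = [+0.0000  +0.0476  -0.0372  +0.0539]
|roots of det(T-λI)|: 0.1889, 0.0667, 0.0553, 0.0000.
ρ = 0.1889; 0.1889 < 1: convergent.

yes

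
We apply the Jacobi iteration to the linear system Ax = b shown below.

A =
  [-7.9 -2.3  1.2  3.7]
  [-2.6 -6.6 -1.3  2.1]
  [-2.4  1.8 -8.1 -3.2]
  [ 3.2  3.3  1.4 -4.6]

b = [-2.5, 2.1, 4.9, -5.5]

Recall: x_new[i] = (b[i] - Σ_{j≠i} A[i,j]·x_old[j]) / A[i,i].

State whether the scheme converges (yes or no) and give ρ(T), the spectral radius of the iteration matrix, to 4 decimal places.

Diagonal D = diag(-7.9, -6.6, -8.1, -4.6); L, U strict lower/upper.
Jacobi T = -D⁻¹(L+U): T[1,0] = -(-2.6)/(-6.6) = -0.3939; T[1,1] = 0.
  T[0,:] = [+0.0000, -0.2911, +0.1519, +0.4684]
  T[1,:] = [-0.3939, +0.0000, -0.1970, +0.3182]
  T[2,:] = [-0.2963, +0.2222, +0.0000, -0.3951]
  T[3,:] = [+0.6957, +0.7174, +0.3043, +0.0000]
|eigenvalues of T|: 0.8941, 0.4927, 0.3766, 0.3766.
spectral radius ρ = 0.8941; 0.8941 < 1, so it converges for any x₀.

yes, ρ = 0.8941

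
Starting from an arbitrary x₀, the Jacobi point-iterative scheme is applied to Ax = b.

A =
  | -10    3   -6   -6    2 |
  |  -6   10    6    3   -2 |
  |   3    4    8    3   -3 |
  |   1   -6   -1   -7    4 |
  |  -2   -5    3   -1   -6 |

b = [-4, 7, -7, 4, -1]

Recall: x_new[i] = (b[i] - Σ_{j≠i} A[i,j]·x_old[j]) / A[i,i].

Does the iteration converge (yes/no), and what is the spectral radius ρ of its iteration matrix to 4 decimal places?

no, ρ = 1.1694

Write A = D+L+U with D = diag(-10, 10, 8, -7, -6).
Jacobi: T = -D⁻¹(L+U), T[1,2] = -(6)/(10) = -0.6000; T[1,1] = 0.
  T[0,:] = [+0.0000, +0.3000, -0.6000, -0.6000, +0.2000]
  T[1,:] = [+0.6000, +0.0000, -0.6000, -0.3000, +0.2000]
  T[2,:] = [-0.3750, -0.5000, +0.0000, -0.3750, +0.3750]
  T[3,:] = [+0.1429, -0.8571, -0.1429, +0.0000, +0.5714]
  T[4,:] = [-0.3333, -0.8333, +0.5000, -0.1667, +0.0000]
moduli |λ_i(T)| = 1.1694, 0.5551, 0.5383, 0.5383, 0.0755.
ρ = 1.1694; 1.1694 > 1 ⇒ diverges.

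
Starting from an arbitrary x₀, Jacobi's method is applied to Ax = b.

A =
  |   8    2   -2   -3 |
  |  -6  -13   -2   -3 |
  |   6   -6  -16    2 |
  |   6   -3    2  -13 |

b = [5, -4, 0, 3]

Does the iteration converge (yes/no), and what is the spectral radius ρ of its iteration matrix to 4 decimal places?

yes, ρ = 0.8612

A = D + L + U where D = diag(8, -13, -16, -13).
Jacobi: T = -D⁻¹(L+U), T[3,0] = -(6)/(-13) = +0.4615; T[3,3] = 0.
  T[0,:] = [+0.0000 -0.2500 +0.2500 +0.3750]
  T[1,:] = [-0.4615 +0.0000 -0.1538 -0.2308]
  T[2,:] = [+0.3750 -0.3750 +0.0000 +0.1250]
  T[3,:] = [+0.4615 -0.2308 +0.1538 +0.0000]
|eigenvalues of T|: 0.8612, 0.4401, 0.2308, 0.1903.
spectral radius ρ = 0.8612; 0.8612 < 1 ⇒ converges.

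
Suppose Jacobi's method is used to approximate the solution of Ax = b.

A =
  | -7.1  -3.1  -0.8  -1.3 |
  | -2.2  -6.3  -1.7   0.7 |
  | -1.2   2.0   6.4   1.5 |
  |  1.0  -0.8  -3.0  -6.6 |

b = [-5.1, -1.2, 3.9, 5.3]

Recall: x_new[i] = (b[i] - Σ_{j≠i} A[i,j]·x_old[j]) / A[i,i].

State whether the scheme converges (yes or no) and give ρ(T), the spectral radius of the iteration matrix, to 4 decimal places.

yes, ρ = 0.5537

Split A = D + L + U, D = diag(-7.1, -6.3, 6.4, -6.6).
T_J = -D⁻¹(L+U): T[0,2] = -(-0.8)/(-7.1) = -0.1127; T[0,0] = 0.
  T[0,:] = [+0.0000 -0.4366 -0.1127 -0.1831]
  T[1,:] = [-0.3492 +0.0000 -0.2698 +0.1111]
  T[2,:] = [+0.1875 -0.3125 +0.0000 -0.2344]
  T[3,:] = [+0.1515 -0.1212 -0.4545 +0.0000]
|roots of det(T-λI)|: 0.5537, 0.4587, 0.1898, 0.0948.
ρ(T) = max|λ| = 0.5537; 0.5537 < 1: convergent.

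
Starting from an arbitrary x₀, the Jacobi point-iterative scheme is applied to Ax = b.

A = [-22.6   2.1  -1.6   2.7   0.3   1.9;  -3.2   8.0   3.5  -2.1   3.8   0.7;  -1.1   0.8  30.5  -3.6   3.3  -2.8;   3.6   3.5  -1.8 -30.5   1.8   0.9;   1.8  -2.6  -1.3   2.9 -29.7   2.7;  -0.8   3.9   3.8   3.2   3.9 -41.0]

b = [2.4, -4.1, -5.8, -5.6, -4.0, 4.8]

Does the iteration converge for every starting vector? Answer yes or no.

yes

A = D + L + U where D = diag(-22.6, 8, 30.5, -30.5, -29.7, -41).
Jacobi: T = -D⁻¹(L+U), T[2,3] = -(-3.6)/(30.5) = +0.1180; T[2,2] = 0.
  T[0,:] = [+0.0000  +0.0929  -0.0708  +0.1195  +0.0133  +0.0841]
  T[1,:] = [+0.4000  +0.0000  -0.4375  +0.2625  -0.4750  -0.0875]
  T[2,:] = [+0.0361  -0.0262  +0.0000  +0.1180  -0.1082  +0.0918]
  T[3,:] = [+0.1180  +0.1148  -0.0590  +0.0000  +0.0590  +0.0295]
  T[4,:] = [+0.0606  -0.0875  -0.0438  +0.0976  +0.0000  +0.0909]
  T[5,:] = [-0.0195  +0.0951  +0.0927  +0.0780  +0.0951  +0.0000]
moduli |λ_i(T)| = 0.3961, 0.2623, 0.2623, 0.1078, 0.1054, 0.1054.
ρ = 0.3961; 0.3961 < 1 ⇒ converges.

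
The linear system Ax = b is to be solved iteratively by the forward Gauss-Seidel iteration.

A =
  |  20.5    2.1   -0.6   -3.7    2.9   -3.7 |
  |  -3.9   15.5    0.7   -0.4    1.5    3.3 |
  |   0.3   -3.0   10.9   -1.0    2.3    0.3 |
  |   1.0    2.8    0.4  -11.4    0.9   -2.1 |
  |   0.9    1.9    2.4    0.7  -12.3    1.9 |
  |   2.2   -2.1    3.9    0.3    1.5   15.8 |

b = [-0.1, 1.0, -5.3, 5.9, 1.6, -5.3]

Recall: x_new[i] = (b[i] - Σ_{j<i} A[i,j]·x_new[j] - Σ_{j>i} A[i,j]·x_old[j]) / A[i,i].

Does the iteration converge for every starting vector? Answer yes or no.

Diagonal D = diag(20.5, 15.5, 10.9, -11.4, -12.3, 15.8); L, U strict lower/upper.
GS T = -(D+L)⁻¹U: row 0 first, T[0,1] = -(2.1)/(20.5) = -0.1024; later rows by forward substitution.
  T[0,:] = [+0.0000 -0.1024 +0.0293 +0.1805 -0.1415 +0.1805]
  T[1,:] = [+0.0000 -0.0258 -0.0378 +0.0712 -0.1324 -0.1675]
  T[2,:] = [+0.0000 -0.0043 -0.0112 +0.1064 -0.2435 -0.0786]
  T[3,:] = [+0.0000 -0.0155 -0.0071 +0.0371 +0.0255 -0.2123]
  T[4,:] = [+0.0000 -0.0132 -0.0063 +0.0471 -0.0769 +0.1144]
  T[5,:] = [+0.0000 +0.0134 -0.0056 -0.0471 +0.0690 -0.0348]
|roots of det(T-λI)|: 0.1940, 0.0962, 0.0362, 0.0362, 0.0295, 0.0000.
spectral radius ρ = 0.1940; 0.1940 < 1, so it converges for any x₀.

yes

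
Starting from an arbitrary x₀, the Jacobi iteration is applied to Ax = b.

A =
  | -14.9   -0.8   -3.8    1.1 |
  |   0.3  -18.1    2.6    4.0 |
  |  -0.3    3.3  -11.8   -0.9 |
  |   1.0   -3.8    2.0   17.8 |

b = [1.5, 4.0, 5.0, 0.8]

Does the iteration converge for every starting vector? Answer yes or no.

yes

Diagonal D = diag(-14.9, -18.1, -11.8, 17.8); L, U strict lower/upper.
Jacobi T = -D⁻¹(L+U): T[2,3] = -(-0.9)/(-11.8) = -0.0763; T[2,2] = 0.
  T[0,:] = [+0.0000  -0.0537  -0.2550  +0.0738]
  T[1,:] = [+0.0166  +0.0000  +0.1436  +0.2210]
  T[2,:] = [-0.0254  +0.2797  +0.0000  -0.0763]
  T[3,:] = [-0.0562  +0.2135  -0.1124  +0.0000]
|roots of det(T-λI)|: 0.3615, 0.2605, 0.0837, 0.0837.
ρ(T) = max|λ| = 0.3615; 0.3615 < 1 ⇒ converges.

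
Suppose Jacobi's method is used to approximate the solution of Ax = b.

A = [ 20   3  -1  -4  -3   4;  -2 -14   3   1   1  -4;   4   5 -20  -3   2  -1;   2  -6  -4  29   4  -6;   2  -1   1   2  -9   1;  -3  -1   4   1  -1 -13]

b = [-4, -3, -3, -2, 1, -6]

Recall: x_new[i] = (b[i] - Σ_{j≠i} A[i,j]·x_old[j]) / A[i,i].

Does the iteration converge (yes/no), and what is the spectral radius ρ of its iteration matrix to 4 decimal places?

Diagonal D = diag(20, -14, -20, 29, -9, -13); L, U strict lower/upper.
Jacobi T = -D⁻¹(L+U): T[0,4] = -(-3)/(20) = +0.1500; T[0,0] = 0.
  T[0,:] = [+0.0000  -0.1500  +0.0500  +0.2000  +0.1500  -0.2000]
  T[1,:] = [-0.1429  +0.0000  +0.2143  +0.0714  +0.0714  -0.2857]
  T[2,:] = [+0.2000  +0.2500  +0.0000  -0.1500  +0.1000  -0.0500]
  T[3,:] = [-0.0690  +0.2069  +0.1379  +0.0000  -0.1379  +0.2069]
  T[4,:] = [+0.2222  -0.1111  +0.1111  +0.2222  +0.0000  +0.1111]
  T[5,:] = [-0.2308  -0.0769  +0.3077  +0.0769  -0.0769  +0.0000]
eigenvalue magnitudes: 0.5685, 0.3439, 0.3439, 0.2813, 0.0922, 0.0886.
ρ = 0.5685; 0.5685 < 1: convergent.

yes, ρ = 0.5685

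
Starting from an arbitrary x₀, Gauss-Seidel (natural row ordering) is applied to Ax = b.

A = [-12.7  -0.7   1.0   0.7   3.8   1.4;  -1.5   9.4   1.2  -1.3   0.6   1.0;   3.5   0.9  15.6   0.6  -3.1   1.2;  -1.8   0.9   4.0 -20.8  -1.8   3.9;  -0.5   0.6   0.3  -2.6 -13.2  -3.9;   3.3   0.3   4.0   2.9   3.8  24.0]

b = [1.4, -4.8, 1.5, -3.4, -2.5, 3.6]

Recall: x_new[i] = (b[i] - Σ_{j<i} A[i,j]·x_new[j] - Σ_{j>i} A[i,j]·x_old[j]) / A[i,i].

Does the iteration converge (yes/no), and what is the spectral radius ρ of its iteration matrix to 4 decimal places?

Split A = D + L + U, D = diag(-12.7, 9.4, 15.6, -20.8, -13.2, 24).
GS T = -(D+L)⁻¹U: row 0 first, T[0,1] = -(-0.7)/(-12.7) = -0.0551; later rows by forward substitution.
  T[0,:] = [+0.0000 -0.0551 +0.0787 +0.0551 +0.2992 +0.1102]
  T[1,:] = [+0.0000 -0.0088 -0.1151 +0.1471 -0.0161 -0.0888]
  T[2,:] = [+0.0000 +0.0129 -0.0110 -0.0593 +0.1325 -0.0965]
  T[3,:] = [+0.0000 +0.0069 -0.0139 -0.0098 -0.0876 +0.1556]
  T[4,:] = [+0.0000 +0.0006 -0.0057 +0.0052 +0.0082 -0.3365]
  T[5,:] = [+0.0000 +0.0046 -0.0050 +0.0008 -0.0537 +0.0365]
moduli |λ_i(T)| = 0.1683, 0.1095, 0.0488, 0.0488, 0.0217, 0.0000.
ρ(T) = max|λ| = 0.1683; 0.1683 < 1, so it converges for any x₀.

yes, ρ = 0.1683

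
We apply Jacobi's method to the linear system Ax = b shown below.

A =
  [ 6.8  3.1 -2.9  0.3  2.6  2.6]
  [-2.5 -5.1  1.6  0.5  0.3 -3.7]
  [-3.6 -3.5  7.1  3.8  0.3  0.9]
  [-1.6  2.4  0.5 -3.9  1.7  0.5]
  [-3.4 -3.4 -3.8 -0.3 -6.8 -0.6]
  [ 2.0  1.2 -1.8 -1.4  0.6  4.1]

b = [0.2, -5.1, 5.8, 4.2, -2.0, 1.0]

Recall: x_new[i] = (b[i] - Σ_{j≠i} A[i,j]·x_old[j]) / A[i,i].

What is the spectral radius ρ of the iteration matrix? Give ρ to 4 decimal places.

1.3655

Let D = diag(6.8, -5.1, 7.1, -3.9, -6.8, 4.1); L, U the strict triangles.
Jacobi T = -D⁻¹(L+U): T[3,5] = -(0.5)/(-3.9) = +0.1282; T[3,3] = 0.
  T[0,:] = [+0.0000 -0.4559 +0.4265 -0.0441 -0.3824 -0.3824]
  T[1,:] = [-0.4902 +0.0000 +0.3137 +0.0980 +0.0588 -0.7255]
  T[2,:] = [+0.5070 +0.4930 +0.0000 -0.5352 -0.0423 -0.1268]
  T[3,:] = [-0.4103 +0.6154 +0.1282 +0.0000 +0.4359 +0.1282]
  T[4,:] = [-0.5000 -0.5000 -0.5588 -0.0441 +0.0000 -0.0882]
  T[5,:] = [-0.4878 -0.2927 +0.4390 +0.3415 -0.1463 +0.0000]
eigenvalue magnitudes: 1.3655, 0.9621, 0.5925, 0.5925, 0.1866, 0.1866.
ρ(T) = max|λ| = 1.3655; 1.3655 > 1: divergent.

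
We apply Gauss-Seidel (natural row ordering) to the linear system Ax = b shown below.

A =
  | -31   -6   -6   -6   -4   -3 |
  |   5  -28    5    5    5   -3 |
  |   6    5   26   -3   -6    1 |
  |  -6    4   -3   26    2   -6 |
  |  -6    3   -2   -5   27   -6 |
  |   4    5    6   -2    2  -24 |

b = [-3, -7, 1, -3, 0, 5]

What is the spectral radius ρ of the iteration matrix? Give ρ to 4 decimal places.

Diagonal D = diag(-31, -28, 26, 26, 27, -24); L, U strict lower/upper.
Gauss-Seidel: T = -(D+L)⁻¹U, row 0 first, T[0,2] = -(-6)/(-31) = -0.1935; later rows by forward substitution.
  T[0,:] = [+0.0000 -0.1935 -0.1935 -0.1935 -0.1290 -0.0968]
  T[1,:] = [+0.0000 -0.0346 +0.1440 +0.1440 +0.1555 -0.1244]
  T[2,:] = [+0.0000 +0.0513 +0.0170 +0.1324 +0.2306 +0.0078]
  T[3,:] = [+0.0000 -0.0334 -0.0649 -0.0515 -0.1040 +0.2285]
  T[4,:] = [+0.0000 -0.0416 -0.0698 -0.0588 -0.0481 +0.2574]
  T[5,:] = [+0.0000 -0.0273 +0.0016 +0.0302 +0.0732 -0.0377]
|roots of det(T-λI)|: 0.1963, 0.1502, 0.1502, 0.1078, 0.0238, 0.0000.
spectral radius ρ = 0.1963; 0.1963 < 1 ⇒ converges.

0.1963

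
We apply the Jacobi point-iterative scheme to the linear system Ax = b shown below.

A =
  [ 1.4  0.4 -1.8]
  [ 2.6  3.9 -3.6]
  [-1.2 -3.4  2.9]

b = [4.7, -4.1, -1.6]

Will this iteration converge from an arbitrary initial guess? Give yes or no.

no

Diagonal D = diag(1.4, 3.9, 2.9); L, U strict lower/upper.
Jacobi: T = -D⁻¹(L+U), T[2,0] = -(-1.2)/(2.9) = +0.4138; T[2,2] = 0.
  T[0,:] = [+0.0000  -0.2857  +1.2857]
  T[1,:] = [-0.6667  +0.0000  +0.9231]
  T[2,:] = [+0.4138  +1.1724  +0.0000]
|eigenvalues of T|: 1.5837, 0.8387, 0.8387.
ρ(T) = max|λ| = 1.5837; 1.5837 > 1 ⇒ diverges.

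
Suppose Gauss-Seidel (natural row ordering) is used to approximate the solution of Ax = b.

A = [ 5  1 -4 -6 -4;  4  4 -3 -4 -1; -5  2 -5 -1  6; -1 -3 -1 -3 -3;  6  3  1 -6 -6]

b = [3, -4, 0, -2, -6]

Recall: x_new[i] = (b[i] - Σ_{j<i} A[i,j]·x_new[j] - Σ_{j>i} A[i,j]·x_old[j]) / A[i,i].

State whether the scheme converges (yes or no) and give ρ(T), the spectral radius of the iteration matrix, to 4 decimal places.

no, ρ = 1.1773

Let D = diag(5, 4, -5, -3, -6); L, U the strict triangles.
Gauss-Seidel: T = -(D+L)⁻¹U, row 0 first, T[0,4] = -(-4)/(5) = +0.8000; later rows by forward substitution.
  T[0,:] = [+0.0000  -0.2000  +0.8000  +1.2000  +0.8000]
  T[1,:] = [+0.0000  +0.2000  -0.0500  -0.2000  -0.5500]
  T[2,:] = [+0.0000  +0.2800  -0.8200  -1.4800  +0.1800]
  T[3,:] = [+0.0000  -0.2267  +0.0567  +0.2933  -0.7767]
  T[4,:] = [+0.0000  +0.1733  +0.5817  +0.5600  +1.3317]
|eigenvalues of T|: 1.1773, 0.3407, 0.2735, 0.2735, 0.0000.
spectral radius ρ = 1.1773; 1.1773 > 1 ⇒ diverges.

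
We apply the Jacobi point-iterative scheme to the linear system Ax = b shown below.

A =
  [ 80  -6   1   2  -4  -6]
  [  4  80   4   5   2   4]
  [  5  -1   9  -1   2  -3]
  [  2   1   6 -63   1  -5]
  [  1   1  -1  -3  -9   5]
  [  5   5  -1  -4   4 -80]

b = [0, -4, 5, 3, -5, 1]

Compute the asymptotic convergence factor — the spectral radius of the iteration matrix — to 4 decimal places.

Write A = D+L+U with D = diag(80, 80, 9, -63, -9, -80).
Jacobi: T = -D⁻¹(L+U), T[4,5] = -(5)/(-9) = +0.5556; T[4,4] = 0.
  T[0,:] = [+0.0000  +0.0750  -0.0125  -0.0250  +0.0500  +0.0750]
  T[1,:] = [-0.0500  +0.0000  -0.0500  -0.0625  -0.0250  -0.0500]
  T[2,:] = [-0.5556  +0.1111  +0.0000  +0.1111  -0.2222  +0.3333]
  T[3,:] = [+0.0317  +0.0159  +0.0952  +0.0000  +0.0159  -0.0794]
  T[4,:] = [+0.1111  +0.1111  -0.1111  -0.3333  +0.0000  +0.5556]
  T[5,:] = [+0.0625  +0.0625  -0.0125  -0.0500  +0.0500  +0.0000]
|eigenvalues of T|: 0.3459, 0.1519, 0.1519, 0.1502, 0.1502, 0.0351.
spectral radius ρ = 0.3459; 0.3459 < 1 ⇒ converges.

0.3459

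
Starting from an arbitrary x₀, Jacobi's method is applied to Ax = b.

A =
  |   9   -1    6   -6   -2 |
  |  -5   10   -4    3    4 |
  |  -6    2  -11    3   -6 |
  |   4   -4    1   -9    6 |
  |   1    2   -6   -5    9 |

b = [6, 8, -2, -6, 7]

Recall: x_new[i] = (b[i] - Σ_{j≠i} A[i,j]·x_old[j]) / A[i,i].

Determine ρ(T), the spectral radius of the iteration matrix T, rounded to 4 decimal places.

1.1324

Split A = D + L + U, D = diag(9, 10, -11, -9, 9).
Jacobi T = -D⁻¹(L+U): T[2,4] = -(-6)/(-11) = -0.5455; T[2,2] = 0.
  T[0,:] = [+0.0000, +0.1111, -0.6667, +0.6667, +0.2222]
  T[1,:] = [+0.5000, +0.0000, +0.4000, -0.3000, -0.4000]
  T[2,:] = [-0.5455, +0.1818, +0.0000, +0.2727, -0.5455]
  T[3,:] = [+0.4444, -0.4444, +0.1111, +0.0000, +0.6667]
  T[4,:] = [-0.1111, -0.2222, +0.6667, +0.5556, +0.0000]
|eigenvalues of T|: 1.1324, 0.7691, 0.7691, 0.3168, 0.3168.
ρ(T) = max|λ| = 1.1324; 1.1324 > 1 ⇒ diverges.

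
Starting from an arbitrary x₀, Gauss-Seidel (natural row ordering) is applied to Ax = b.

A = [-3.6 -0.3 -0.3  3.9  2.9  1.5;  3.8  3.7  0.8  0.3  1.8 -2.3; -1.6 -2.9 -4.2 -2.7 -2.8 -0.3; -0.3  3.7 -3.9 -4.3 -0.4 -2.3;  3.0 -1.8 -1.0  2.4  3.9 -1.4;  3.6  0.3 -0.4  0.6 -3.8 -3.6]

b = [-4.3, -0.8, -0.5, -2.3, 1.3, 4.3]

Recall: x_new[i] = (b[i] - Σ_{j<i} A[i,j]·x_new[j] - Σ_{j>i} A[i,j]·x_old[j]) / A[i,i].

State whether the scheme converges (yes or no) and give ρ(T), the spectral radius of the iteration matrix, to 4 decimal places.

no, ρ = 1.6487

A = D + L + U where D = diag(-3.6, 3.7, -4.2, -4.3, 3.9, -3.6).
GS T = -(D+L)⁻¹U: row 0 first, T[0,5] = -(1.5)/(-3.6) = +0.4167; later rows by forward substitution.
  T[0,:] = [+0.0000 -0.0833 -0.0833 +1.0833 +0.8056 +0.4167]
  T[1,:] = [+0.0000 +0.0856 -0.1306 -1.1937 -1.3138 +0.1937]
  T[2,:] = [+0.0000 -0.0273 +0.1219 -0.2313 -0.0664 -0.3639]
  T[3,:] = [+0.0000 +0.1043 -0.2172 -0.8929 -1.2195 -0.0672]
  T[4,:] = [+0.0000 +0.0324 +0.1687 -0.8941 -0.4926 +0.0759]
  T[5,:] = [+0.0000 -0.0900 -0.3221 +1.8045 +1.0202 +0.3819]
|roots of det(T-λI)|: 1.6487, 0.7394, 0.1259, 0.1259, 0.0200, 0.0000.
spectral radius ρ = 1.6487; 1.6487 > 1, so it fails to converge.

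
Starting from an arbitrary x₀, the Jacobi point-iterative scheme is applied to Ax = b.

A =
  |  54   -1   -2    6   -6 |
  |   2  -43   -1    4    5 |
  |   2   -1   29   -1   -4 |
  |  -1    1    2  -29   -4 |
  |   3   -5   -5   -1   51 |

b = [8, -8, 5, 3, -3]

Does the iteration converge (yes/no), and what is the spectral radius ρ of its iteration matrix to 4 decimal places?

Split A = D + L + U, D = diag(54, -43, 29, -29, 51).
Jacobi: T = -D⁻¹(L+U), T[2,4] = -(-4)/(29) = +0.1379; T[2,2] = 0.
  T[0,:] = [+0.0000  +0.0185  +0.0370  -0.1111  +0.1111]
  T[1,:] = [+0.0465  +0.0000  -0.0233  +0.0930  +0.1163]
  T[2,:] = [-0.0690  +0.0345  +0.0000  +0.0345  +0.1379]
  T[3,:] = [-0.0345  +0.0345  +0.0690  +0.0000  -0.1379]
  T[4,:] = [-0.0588  +0.0980  +0.0980  +0.0196  +0.0000]
moduli |λ_i(T)| = 0.1898, 0.1243, 0.1243, 0.0389, 0.0389.
ρ = 0.1898; 0.1898 < 1 ⇒ converges.

yes, ρ = 0.1898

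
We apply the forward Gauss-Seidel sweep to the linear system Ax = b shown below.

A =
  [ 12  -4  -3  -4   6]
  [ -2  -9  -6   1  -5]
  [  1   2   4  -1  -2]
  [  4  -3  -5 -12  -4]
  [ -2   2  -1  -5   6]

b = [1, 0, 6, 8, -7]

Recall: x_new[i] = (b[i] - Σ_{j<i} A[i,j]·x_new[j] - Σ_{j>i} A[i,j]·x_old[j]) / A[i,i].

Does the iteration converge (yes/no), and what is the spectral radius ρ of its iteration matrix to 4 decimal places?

Diagonal D = diag(12, -9, 4, -12, 6); L, U strict lower/upper.
GS T = -(D+L)⁻¹U: row 0 first, T[0,2] = -(-3)/(12) = +0.2500; later rows by forward substitution.
  T[0,:] = [+0.0000, +0.3333, +0.2500, +0.3333, -0.5000]
  T[1,:] = [+0.0000, -0.0741, -0.7222, +0.0370, -0.4444]
  T[2,:] = [+0.0000, -0.0463, +0.2986, +0.1481, +0.8472]
  T[3,:] = [+0.0000, +0.1489, +0.1395, +0.0401, -0.7419]
  T[4,:] = [+0.0000, +0.2522, +0.4901, +0.1569, -0.4956]
eigenvalue magnitudes: 0.8450, 0.2849, 0.2849, 0.0900, 0.0000.
ρ(T) = max|λ| = 0.8450; 0.8450 < 1 ⇒ converges.

yes, ρ = 0.8450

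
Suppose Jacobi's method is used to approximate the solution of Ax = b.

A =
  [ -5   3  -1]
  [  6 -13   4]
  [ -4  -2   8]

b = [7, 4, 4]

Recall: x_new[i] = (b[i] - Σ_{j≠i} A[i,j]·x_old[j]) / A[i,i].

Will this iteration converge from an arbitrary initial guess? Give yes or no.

Diagonal D = diag(-5, -13, 8); L, U strict lower/upper.
Jacobi: T = -D⁻¹(L+U), T[1,2] = -(4)/(-13) = +0.3077; T[1,1] = 0.
  T[0,:] = [+0.0000  +0.6000  -0.2000]
  T[1,:] = [+0.4615  +0.0000  +0.3077]
  T[2,:] = [+0.5000  +0.2500  +0.0000]
eigenvalue magnitudes: 0.6066, 0.3378, 0.3378.
spectral radius ρ = 0.6066; 0.6066 < 1, so it converges for any x₀.

yes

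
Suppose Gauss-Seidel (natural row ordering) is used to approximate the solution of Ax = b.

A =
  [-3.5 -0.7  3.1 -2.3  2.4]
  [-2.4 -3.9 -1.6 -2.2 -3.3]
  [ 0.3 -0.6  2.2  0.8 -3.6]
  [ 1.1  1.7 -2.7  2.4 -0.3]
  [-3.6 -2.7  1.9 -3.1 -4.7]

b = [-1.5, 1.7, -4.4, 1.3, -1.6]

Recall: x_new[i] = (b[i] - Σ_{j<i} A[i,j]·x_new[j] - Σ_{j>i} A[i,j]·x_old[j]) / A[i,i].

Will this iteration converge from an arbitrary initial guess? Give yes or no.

no

Diagonal D = diag(-3.5, -3.9, 2.2, 2.4, -4.7); L, U strict lower/upper.
GS T = -(D+L)⁻¹U: row 0 first, T[0,2] = -(3.1)/(-3.5) = +0.8857; later rows by forward substitution.
  T[0,:] = [+0.0000 -0.2000 +0.8857 -0.6571 +0.6857]
  T[1,:] = [+0.0000 +0.1231 -0.9553 -0.1597 -1.2681]
  T[2,:] = [+0.0000 +0.0608 -0.3813 -0.3176 +1.1970]
  T[3,:] = [+0.0000 +0.0729 -0.1583 +0.0570 +2.0556]
  T[4,:] = [+0.0000 +0.0590 -0.1794 +0.4291 -0.6687]
eigenvalue magnitudes: 1.1499, 0.5893, 0.2950, 0.0143, 0.0000.
ρ = 1.1499; 1.1499 > 1: divergent.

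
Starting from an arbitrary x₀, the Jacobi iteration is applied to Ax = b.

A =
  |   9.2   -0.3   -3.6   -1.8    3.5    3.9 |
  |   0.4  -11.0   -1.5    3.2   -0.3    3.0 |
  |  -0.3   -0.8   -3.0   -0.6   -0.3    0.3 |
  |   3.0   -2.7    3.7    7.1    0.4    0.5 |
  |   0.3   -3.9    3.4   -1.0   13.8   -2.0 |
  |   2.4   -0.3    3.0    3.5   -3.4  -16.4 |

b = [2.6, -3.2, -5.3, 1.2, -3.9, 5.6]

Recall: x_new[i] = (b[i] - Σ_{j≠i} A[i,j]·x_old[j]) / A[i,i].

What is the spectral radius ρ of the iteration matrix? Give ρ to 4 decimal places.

Write A = D+L+U with D = diag(9.2, -11, -3, 7.1, 13.8, -16.4).
Jacobi: T = -D⁻¹(L+U), T[0,1] = -(-0.3)/(9.2) = +0.0326; T[0,0] = 0.
  T[0,:] = [+0.0000 +0.0326 +0.3913 +0.1957 -0.3804 -0.4239]
  T[1,:] = [+0.0364 +0.0000 -0.1364 +0.2909 -0.0273 +0.2727]
  T[2,:] = [-0.1000 -0.2667 +0.0000 -0.2000 -0.1000 +0.1000]
  T[3,:] = [-0.4225 +0.3803 -0.5211 +0.0000 -0.0563 -0.0704]
  T[4,:] = [-0.0217 +0.2826 -0.2464 +0.0725 +0.0000 +0.1449]
  T[5,:] = [+0.1463 -0.0183 +0.1829 +0.2134 -0.2073 +0.0000]
|λ(T)| sorted: 0.6175, 0.4372, 0.4372, 0.2432, 0.0922, 0.0922.
spectral radius ρ = 0.6175; 0.6175 < 1 ⇒ converges.

0.6175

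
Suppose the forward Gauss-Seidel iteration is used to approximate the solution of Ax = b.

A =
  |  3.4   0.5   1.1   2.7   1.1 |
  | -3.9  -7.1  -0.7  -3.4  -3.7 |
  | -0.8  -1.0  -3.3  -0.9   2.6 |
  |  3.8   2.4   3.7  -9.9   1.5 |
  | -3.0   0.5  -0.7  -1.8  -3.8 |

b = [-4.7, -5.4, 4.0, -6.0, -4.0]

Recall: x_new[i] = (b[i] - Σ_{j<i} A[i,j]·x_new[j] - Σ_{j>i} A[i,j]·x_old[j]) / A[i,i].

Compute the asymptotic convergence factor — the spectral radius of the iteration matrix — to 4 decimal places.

0.9079

Diagonal D = diag(3.4, -7.1, -3.3, -9.9, -3.8); L, U strict lower/upper.
GS T = -(D+L)⁻¹U: row 0 first, T[0,2] = -(1.1)/(3.4) = -0.3235; later rows by forward substitution.
  T[0,:] = [+0.0000  -0.1471  -0.3235  -0.7941  -0.3235]
  T[1,:] = [+0.0000  +0.0808  +0.0791  -0.0427  -0.3434]
  T[2,:] = [+0.0000  +0.0112  +0.0545  -0.0673  +0.9704]
  T[3,:] = [+0.0000  -0.0327  -0.0847  -0.3403  +0.3067]
  T[4,:] = [+0.0000  +0.1402  +0.2959  +0.7949  -0.1138]
|eigenvalues of T|: 0.9079, 0.5436, 0.0310, 0.0310, 0.0000.
ρ = 0.9079; 0.9079 < 1 ⇒ converges.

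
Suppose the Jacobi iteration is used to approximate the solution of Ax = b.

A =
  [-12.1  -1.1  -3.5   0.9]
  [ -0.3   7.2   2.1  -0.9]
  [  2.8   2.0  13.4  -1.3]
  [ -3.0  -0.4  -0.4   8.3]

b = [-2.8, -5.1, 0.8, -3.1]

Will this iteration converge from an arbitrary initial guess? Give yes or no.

yes

Write A = D+L+U with D = diag(-12.1, 7.2, 13.4, 8.3).
T_J = -D⁻¹(L+U): T[0,2] = -(-3.5)/(-12.1) = -0.2893; T[0,0] = 0.
  T[0,:] = [+0.0000  -0.0909  -0.2893  +0.0744]
  T[1,:] = [+0.0417  +0.0000  -0.2917  +0.1250]
  T[2,:] = [-0.2090  -0.1493  +0.0000  +0.0970]
  T[3,:] = [+0.3614  +0.0482  +0.0482  +0.0000]
moduli |λ_i(T)| = 0.4399, 0.2921, 0.1122, 0.1122.
ρ(T) = max|λ| = 0.4399; 0.4399 < 1: convergent.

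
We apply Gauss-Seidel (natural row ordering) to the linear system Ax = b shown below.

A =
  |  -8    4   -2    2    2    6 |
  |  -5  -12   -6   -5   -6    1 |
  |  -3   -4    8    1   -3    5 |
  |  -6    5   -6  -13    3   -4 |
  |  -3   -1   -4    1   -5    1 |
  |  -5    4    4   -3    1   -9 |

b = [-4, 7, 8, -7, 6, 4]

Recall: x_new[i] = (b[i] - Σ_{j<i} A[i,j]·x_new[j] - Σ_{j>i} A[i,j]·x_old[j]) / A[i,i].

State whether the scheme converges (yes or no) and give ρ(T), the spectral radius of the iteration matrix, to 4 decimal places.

Split A = D + L + U, D = diag(-8, -12, 8, -13, -5, -9).
GS T = -(D+L)⁻¹U: row 0 first, T[0,4] = -(2)/(-8) = +0.2500; later rows by forward substitution.
  T[0,:] = [+0.0000  +0.5000  -0.2500  +0.2500  +0.2500  +0.7500]
  T[1,:] = [+0.0000  -0.2083  -0.3958  -0.5208  -0.6042  -0.2292]
  T[2,:] = [+0.0000  +0.0833  -0.2917  -0.2917  +0.1667  -0.4583]
  T[3,:] = [+0.0000  -0.3494  +0.0978  -0.1811  -0.1939  -0.5304]
  T[4,:] = [+0.0000  -0.3949  +0.4821  +0.1513  -0.2013  +0.0564]
  T[5,:] = [+0.0000  -0.2608  -0.1457  -0.4228  -0.2911  -0.5391]
|eigenvalues of T|: 1.1311, 0.7256, 0.4125, 0.0613, 0.0386, 0.0000.
spectral radius ρ = 1.1311; 1.1311 > 1 ⇒ diverges.

no, ρ = 1.1311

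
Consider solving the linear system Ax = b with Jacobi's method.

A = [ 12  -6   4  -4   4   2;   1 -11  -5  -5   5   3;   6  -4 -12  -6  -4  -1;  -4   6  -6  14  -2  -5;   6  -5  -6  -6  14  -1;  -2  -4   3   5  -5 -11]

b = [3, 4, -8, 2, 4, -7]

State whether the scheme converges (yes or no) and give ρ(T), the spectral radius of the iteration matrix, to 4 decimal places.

no, ρ = 1.1972

Diagonal D = diag(12, -11, -12, 14, 14, -11); L, U strict lower/upper.
Jacobi T = -D⁻¹(L+U): T[4,1] = -(-5)/(14) = +0.3571; T[4,4] = 0.
  T[0,:] = [+0.0000, +0.5000, -0.3333, +0.3333, -0.3333, -0.1667]
  T[1,:] = [+0.0909, +0.0000, -0.4545, -0.4545, +0.4545, +0.2727]
  T[2,:] = [+0.5000, -0.3333, +0.0000, -0.5000, -0.3333, -0.0833]
  T[3,:] = [+0.2857, -0.4286, +0.4286, +0.0000, +0.1429, +0.3571]
  T[4,:] = [-0.4286, +0.3571, +0.4286, +0.4286, +0.0000, +0.0714]
  T[5,:] = [-0.1818, -0.3636, +0.2727, +0.4545, -0.4545, +0.0000]
|roots of det(T-λI)|: 1.1972, 0.8193, 0.8193, 0.3817, 0.2857, 0.2857.
ρ = 1.1972; 1.1972 > 1, so it fails to converge.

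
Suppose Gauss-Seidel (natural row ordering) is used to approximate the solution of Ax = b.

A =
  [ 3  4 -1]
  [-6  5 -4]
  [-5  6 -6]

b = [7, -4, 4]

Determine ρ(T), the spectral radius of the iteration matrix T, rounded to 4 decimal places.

A = D + L + U where D = diag(3, 5, -6).
T_GS = -(D+L)⁻¹U: row 0 first, T[0,1] = -(4)/(3) = -1.3333; later rows by forward substitution.
  T[0,:] = [+0.0000  -1.3333  +0.3333]
  T[1,:] = [+0.0000  -1.6000  +1.2000]
  T[2,:] = [+0.0000  -0.4889  +0.9222]
moduli |λ_i(T)| = 1.3408, 0.6630, 0.0000.
spectral radius ρ = 1.3408; 1.3408 > 1 ⇒ diverges.

1.3408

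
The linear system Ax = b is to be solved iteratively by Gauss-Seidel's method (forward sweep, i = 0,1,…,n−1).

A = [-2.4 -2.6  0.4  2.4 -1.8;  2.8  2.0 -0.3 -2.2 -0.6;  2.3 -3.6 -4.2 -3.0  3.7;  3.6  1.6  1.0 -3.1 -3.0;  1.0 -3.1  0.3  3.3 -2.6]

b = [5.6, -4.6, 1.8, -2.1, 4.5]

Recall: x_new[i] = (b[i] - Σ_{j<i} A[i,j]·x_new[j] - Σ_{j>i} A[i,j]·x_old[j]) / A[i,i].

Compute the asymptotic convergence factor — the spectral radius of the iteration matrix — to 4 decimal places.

Diagonal D = diag(-2.4, 2, -4.2, -3.1, -2.6); L, U strict lower/upper.
GS T = -(D+L)⁻¹U: row 0 first, T[0,2] = -(0.4)/(-2.4) = +0.1667; later rows by forward substitution.
  T[0,:] = [+0.0000  -1.0833  +0.1667  +1.0000  -0.7500]
  T[1,:] = [+0.0000  +1.5167  -0.0833  -0.3000  +1.3500]
  T[2,:] = [+0.0000  -1.8933  +0.1627  +0.0905  -0.6869]
  T[3,:] = [+0.0000  -1.0860  +0.2030  +1.0356  -1.3635]
  T[4,:] = [+0.0000  -3.8218  +0.4399  +2.0672  -3.7080]
|eigenvalues of T|: 1.1932, 0.3319, 0.3319, 0.3288, 0.0000.
spectral radius ρ = 1.1932; 1.1932 > 1: divergent.

1.1932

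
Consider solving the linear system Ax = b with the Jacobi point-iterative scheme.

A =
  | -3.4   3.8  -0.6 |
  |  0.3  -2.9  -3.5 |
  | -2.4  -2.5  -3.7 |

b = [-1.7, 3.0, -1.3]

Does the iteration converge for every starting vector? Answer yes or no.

no

Let D = diag(-3.4, -2.9, -3.7); L, U the strict triangles.
Jacobi T = -D⁻¹(L+U): T[1,0] = -(0.3)/(-2.9) = +0.1034; T[1,1] = 0.
  T[0,:] = [+0.0000, +1.1176, -0.1765]
  T[1,:] = [+0.1034, +0.0000, -1.2069]
  T[2,:] = [-0.6486, -0.6757, +0.0000]
|roots of det(T-λI)|: 1.3122, 0.8223, 0.8223.
ρ(T) = max|λ| = 1.3122; 1.3122 > 1 ⇒ diverges.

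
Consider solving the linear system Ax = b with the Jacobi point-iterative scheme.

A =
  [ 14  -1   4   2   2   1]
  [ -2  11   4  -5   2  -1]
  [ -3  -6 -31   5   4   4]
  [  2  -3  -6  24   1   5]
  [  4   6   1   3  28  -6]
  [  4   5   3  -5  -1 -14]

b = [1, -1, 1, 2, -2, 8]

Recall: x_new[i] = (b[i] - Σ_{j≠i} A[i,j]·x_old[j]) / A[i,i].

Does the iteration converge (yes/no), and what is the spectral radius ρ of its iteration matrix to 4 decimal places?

Write A = D+L+U with D = diag(14, 11, -31, 24, 28, -14).
Jacobi: T = -D⁻¹(L+U), T[2,4] = -(4)/(-31) = +0.1290; T[2,2] = 0.
  T[0,:] = [+0.0000  +0.0714  -0.2857  -0.1429  -0.1429  -0.0714]
  T[1,:] = [+0.1818  +0.0000  -0.3636  +0.4545  -0.1818  +0.0909]
  T[2,:] = [-0.0968  -0.1935  +0.0000  +0.1613  +0.1290  +0.1290]
  T[3,:] = [-0.0833  +0.1250  +0.2500  +0.0000  -0.0417  -0.2083]
  T[4,:] = [-0.1429  -0.2143  -0.0357  -0.1071  +0.0000  +0.2143]
  T[5,:] = [+0.2857  +0.3571  +0.2143  -0.3571  -0.0714  +0.0000]
moduli |λ_i(T)| = 0.6745, 0.4462, 0.4462, 0.1838, 0.1136, 0.0609.
spectral radius ρ = 0.6745; 0.6745 < 1, so it converges for any x₀.

yes, ρ = 0.6745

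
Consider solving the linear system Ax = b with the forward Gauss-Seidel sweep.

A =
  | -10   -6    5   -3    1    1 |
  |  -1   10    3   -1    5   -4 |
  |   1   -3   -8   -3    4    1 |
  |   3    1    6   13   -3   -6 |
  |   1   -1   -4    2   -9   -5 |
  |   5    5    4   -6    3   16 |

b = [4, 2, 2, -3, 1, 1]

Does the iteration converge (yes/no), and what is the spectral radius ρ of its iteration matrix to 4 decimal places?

yes, ρ = 0.8578

A = D + L + U where D = diag(-10, 10, -8, 13, -9, 16).
T_GS = -(D+L)⁻¹U: row 0 first, T[0,2] = -(5)/(-10) = +0.5000; later rows by forward substitution.
  T[0,:] = [+0.0000, -0.6000, +0.5000, -0.3000, +0.1000, +0.1000]
  T[1,:] = [+0.0000, -0.0600, -0.2500, +0.0700, -0.4900, +0.4100]
  T[2,:] = [+0.0000, -0.0525, +0.1562, -0.4387, +0.6963, -0.0163]
  T[3,:] = [+0.0000, +0.1673, -0.1683, +0.2663, -0.0760, +0.4144]
  T[4,:] = [+0.0000, +0.0005, -0.0235, +0.2131, -0.2608, -0.4907]
  T[5,:] = [+0.0000, +0.2820, -0.1759, +0.2415, -0.0318, +0.0921]
eigenvalue magnitudes: 0.8578, 0.4343, 0.4343, 0.1545, 0.1082, 0.0000.
spectral radius ρ = 0.8578; 0.8578 < 1 ⇒ converges.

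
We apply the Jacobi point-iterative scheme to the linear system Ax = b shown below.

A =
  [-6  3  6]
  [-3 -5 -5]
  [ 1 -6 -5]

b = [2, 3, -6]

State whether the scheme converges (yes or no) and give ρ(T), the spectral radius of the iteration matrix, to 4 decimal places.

no, ρ = 1.2615

Write A = D+L+U with D = diag(-6, -5, -5).
Jacobi T = -D⁻¹(L+U): T[2,0] = -(1)/(-5) = +0.2000; T[2,2] = 0.
  T[0,:] = [+0.0000, +0.5000, +1.0000]
  T[1,:] = [-0.6000, +0.0000, -1.0000]
  T[2,:] = [+0.2000, -1.2000, +0.0000]
|roots of det(T-λI)|: 1.2615, 0.7010, 0.7010.
spectral radius ρ = 1.2615; 1.2615 > 1: divergent.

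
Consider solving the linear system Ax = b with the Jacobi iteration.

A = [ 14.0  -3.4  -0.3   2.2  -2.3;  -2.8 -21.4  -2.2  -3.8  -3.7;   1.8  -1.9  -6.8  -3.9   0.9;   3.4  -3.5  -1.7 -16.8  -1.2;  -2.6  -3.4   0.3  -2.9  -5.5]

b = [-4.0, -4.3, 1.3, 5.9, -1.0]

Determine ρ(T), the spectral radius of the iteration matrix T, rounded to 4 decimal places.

0.5444

Write A = D+L+U with D = diag(14, -21.4, -6.8, -16.8, -5.5).
T_J = -D⁻¹(L+U): T[1,3] = -(-3.8)/(-21.4) = -0.1776; T[1,1] = 0.
  T[0,:] = [+0.0000 +0.2429 +0.0214 -0.1571 +0.1643]
  T[1,:] = [-0.1308 +0.0000 -0.1028 -0.1776 -0.1729]
  T[2,:] = [+0.2647 -0.2794 +0.0000 -0.5735 +0.1324]
  T[3,:] = [+0.2024 -0.2083 -0.1012 +0.0000 -0.0714]
  T[4,:] = [-0.4727 -0.6182 +0.0545 -0.5273 +0.0000]
eigenvalue magnitudes: 0.5444, 0.4137, 0.3197, 0.3197, 0.1296.
ρ(T) = max|λ| = 0.5444; 0.5444 < 1 ⇒ converges.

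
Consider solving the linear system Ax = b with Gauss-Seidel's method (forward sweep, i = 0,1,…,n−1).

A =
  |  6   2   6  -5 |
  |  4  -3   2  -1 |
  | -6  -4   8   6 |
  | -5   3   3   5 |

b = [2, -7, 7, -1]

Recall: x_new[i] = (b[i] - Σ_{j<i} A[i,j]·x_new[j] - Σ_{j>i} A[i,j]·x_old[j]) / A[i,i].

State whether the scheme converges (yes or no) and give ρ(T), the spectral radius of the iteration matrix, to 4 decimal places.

Write A = D+L+U with D = diag(6, -3, 8, 5).
Gauss-Seidel: T = -(D+L)⁻¹U, row 0 first, T[0,1] = -(2)/(6) = -0.3333; later rows by forward substitution.
  T[0,:] = [+0.0000  -0.3333  -1.0000  +0.8333]
  T[1,:] = [+0.0000  -0.4444  -0.6667  +0.7778]
  T[2,:] = [+0.0000  -0.4722  -1.0833  +0.2639]
  T[3,:] = [+0.0000  +0.2167  +0.0500  +0.2083]
moduli |λ_i(T)| = 1.4691, 0.4199, 0.2702, 0.0000.
ρ(T) = max|λ| = 1.4691; 1.4691 > 1 ⇒ diverges.

no, ρ = 1.4691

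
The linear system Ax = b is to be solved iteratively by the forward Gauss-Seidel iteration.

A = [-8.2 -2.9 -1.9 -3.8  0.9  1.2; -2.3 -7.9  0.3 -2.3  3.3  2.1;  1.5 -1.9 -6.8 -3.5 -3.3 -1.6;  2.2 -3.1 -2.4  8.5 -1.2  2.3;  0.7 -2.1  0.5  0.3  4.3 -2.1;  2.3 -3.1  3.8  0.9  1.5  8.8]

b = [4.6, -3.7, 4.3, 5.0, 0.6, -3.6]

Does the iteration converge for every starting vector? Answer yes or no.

yes

Split A = D + L + U, D = diag(-8.2, -7.9, -6.8, 8.5, 4.3, 8.8).
GS T = -(D+L)⁻¹U: row 0 first, T[0,2] = -(-1.9)/(-8.2) = -0.2317; later rows by forward substitution.
  T[0,:] = [+0.0000, -0.3537, -0.2317, -0.4634, +0.1098, +0.1463]
  T[1,:] = [+0.0000, +0.1030, +0.1054, -0.1562, +0.3858, +0.2232]
  T[2,:] = [+0.0000, -0.1068, -0.0806, -0.5733, -0.5689, -0.2654]
  T[3,:] = [+0.0000, +0.0989, +0.0757, -0.0989, +0.0928, -0.3020]
  T[4,:] = [+0.0000, +0.1134, +0.0933, +0.0727, +0.2302, +0.6255]
  T[5,:] = [+0.0000, +0.1454, +0.1089, +0.3114, +0.3041, +0.0792]
eigenvalue magnitudes: 0.5635, 0.3676, 0.3676, 0.0600, 0.0273, 0.0000.
ρ = 0.5635; 0.5635 < 1 ⇒ converges.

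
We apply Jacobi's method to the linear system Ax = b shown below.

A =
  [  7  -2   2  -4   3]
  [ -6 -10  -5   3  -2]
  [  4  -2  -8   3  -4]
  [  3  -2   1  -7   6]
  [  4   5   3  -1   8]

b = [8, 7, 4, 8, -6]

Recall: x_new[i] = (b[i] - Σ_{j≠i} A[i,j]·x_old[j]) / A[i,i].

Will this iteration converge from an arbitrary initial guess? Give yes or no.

no

Let D = diag(7, -10, -8, -7, 8); L, U the strict triangles.
T_J = -D⁻¹(L+U): T[3,0] = -(3)/(-7) = +0.4286; T[3,3] = 0.
  T[0,:] = [+0.0000, +0.2857, -0.2857, +0.5714, -0.4286]
  T[1,:] = [-0.6000, +0.0000, -0.5000, +0.3000, -0.2000]
  T[2,:] = [+0.5000, -0.2500, +0.0000, +0.3750, -0.5000]
  T[3,:] = [+0.4286, -0.2857, +0.1429, +0.0000, +0.8571]
  T[4,:] = [-0.5000, -0.6250, -0.3750, +0.1250, +0.0000]
|roots of det(T-λI)|: 1.2120, 0.7114, 0.7114, 0.4868, 0.0606.
ρ = 1.2120; 1.2120 > 1, so it fails to converge.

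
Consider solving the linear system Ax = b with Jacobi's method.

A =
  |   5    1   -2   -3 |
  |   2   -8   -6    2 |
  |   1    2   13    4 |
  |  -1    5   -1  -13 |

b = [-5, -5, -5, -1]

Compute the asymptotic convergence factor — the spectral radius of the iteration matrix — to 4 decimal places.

0.6162

Split A = D + L + U, D = diag(5, -8, 13, -13).
Jacobi T = -D⁻¹(L+U): T[0,3] = -(-3)/(5) = +0.6000; T[0,0] = 0.
  T[0,:] = [+0.0000  -0.2000  +0.4000  +0.6000]
  T[1,:] = [+0.2500  +0.0000  -0.7500  +0.2500]
  T[2,:] = [-0.0769  -0.1538  +0.0000  -0.3077]
  T[3,:] = [-0.0769  +0.3846  -0.0769  +0.0000]
moduli |λ_i(T)| = 0.6162, 0.4544, 0.4544, 0.1349.
ρ(T) = max|λ| = 0.6162; 0.6162 < 1: convergent.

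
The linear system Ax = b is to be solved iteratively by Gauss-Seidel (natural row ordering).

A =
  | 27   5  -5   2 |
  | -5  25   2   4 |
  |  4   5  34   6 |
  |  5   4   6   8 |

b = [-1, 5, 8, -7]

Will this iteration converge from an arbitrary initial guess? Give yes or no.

Let D = diag(27, 25, 34, 8); L, U the strict triangles.
Gauss-Seidel: T = -(D+L)⁻¹U, row 0 first, T[0,3] = -(2)/(27) = -0.0741; later rows by forward substitution.
  T[0,:] = [+0.0000 -0.1852 +0.1852 -0.0741]
  T[1,:] = [+0.0000 -0.0370 -0.0430 -0.1748]
  T[2,:] = [+0.0000 +0.0272 -0.0155 -0.1420]
  T[3,:] = [+0.0000 +0.1138 -0.0827 +0.2402]
|roots of det(T-λI)|: 0.2303, 0.0842, 0.0842, 0.0000.
ρ(T) = max|λ| = 0.2303; 0.2303 < 1, so it converges for any x₀.

yes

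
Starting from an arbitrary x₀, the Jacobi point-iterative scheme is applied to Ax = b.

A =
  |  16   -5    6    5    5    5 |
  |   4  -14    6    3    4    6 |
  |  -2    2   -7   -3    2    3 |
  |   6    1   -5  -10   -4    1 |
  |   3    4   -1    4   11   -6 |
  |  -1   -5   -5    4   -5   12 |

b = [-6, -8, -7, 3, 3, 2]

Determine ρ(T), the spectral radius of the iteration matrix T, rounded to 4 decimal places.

1.1838

Write A = D+L+U with D = diag(16, -14, -7, -10, 11, 12).
T_J = -D⁻¹(L+U): T[4,5] = -(-6)/(11) = +0.5455; T[4,4] = 0.
  T[0,:] = [+0.0000 +0.3125 -0.3750 -0.3125 -0.3125 -0.3125]
  T[1,:] = [+0.2857 +0.0000 +0.4286 +0.2143 +0.2857 +0.4286]
  T[2,:] = [-0.2857 +0.2857 +0.0000 -0.4286 +0.2857 +0.4286]
  T[3,:] = [+0.6000 +0.1000 -0.5000 +0.0000 -0.4000 +0.1000]
  T[4,:] = [-0.2727 -0.3636 +0.0909 -0.3636 +0.0000 +0.5455]
  T[5,:] = [+0.0833 +0.4167 +0.4167 -0.3333 +0.4167 +0.0000]
|roots of det(T-λI)|: 1.1838, 0.5597, 0.5597, 0.3656, 0.3440, 0.3440.
ρ = 1.1838; 1.1838 > 1, so it fails to converge.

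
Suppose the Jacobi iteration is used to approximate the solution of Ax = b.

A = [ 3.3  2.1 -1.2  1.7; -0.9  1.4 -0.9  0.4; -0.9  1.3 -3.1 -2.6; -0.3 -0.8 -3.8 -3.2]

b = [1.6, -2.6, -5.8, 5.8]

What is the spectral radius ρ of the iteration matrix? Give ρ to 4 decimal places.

1.2610

Let D = diag(3.3, 1.4, -3.1, -3.2); L, U the strict triangles.
Jacobi: T = -D⁻¹(L+U), T[3,2] = -(-3.8)/(-3.2) = -1.1875; T[3,3] = 0.
  T[0,:] = [+0.0000 -0.6364 +0.3636 -0.5152]
  T[1,:] = [+0.6429 +0.0000 +0.6429 -0.2857]
  T[2,:] = [-0.2903 +0.4194 +0.0000 -0.8387]
  T[3,:] = [-0.0938 -0.2500 -1.1875 +0.0000]
|eigenvalues of T|: 1.2610, 1.0306, 0.6943, 0.6943.
ρ(T) = max|λ| = 1.2610; 1.2610 > 1 ⇒ diverges.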